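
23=23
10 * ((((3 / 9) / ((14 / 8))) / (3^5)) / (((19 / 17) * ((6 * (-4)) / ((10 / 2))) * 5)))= -85 / 290871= -0.00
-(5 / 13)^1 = -5 / 13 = -0.38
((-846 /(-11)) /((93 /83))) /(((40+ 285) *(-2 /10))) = -23406 /22165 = -1.06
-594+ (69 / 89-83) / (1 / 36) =-316314 / 89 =-3554.09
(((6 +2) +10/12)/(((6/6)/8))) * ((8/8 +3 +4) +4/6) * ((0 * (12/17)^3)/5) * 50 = 0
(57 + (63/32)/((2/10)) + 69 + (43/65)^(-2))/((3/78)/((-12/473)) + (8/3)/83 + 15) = 10.22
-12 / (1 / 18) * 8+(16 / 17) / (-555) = -1728.00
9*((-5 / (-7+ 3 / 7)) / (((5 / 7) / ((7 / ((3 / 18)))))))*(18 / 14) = 11907 / 23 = 517.70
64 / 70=32 / 35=0.91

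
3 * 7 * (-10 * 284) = -59640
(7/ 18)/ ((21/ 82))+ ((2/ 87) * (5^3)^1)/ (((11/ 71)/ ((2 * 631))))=201617579/ 8613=23408.52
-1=-1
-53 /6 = -8.83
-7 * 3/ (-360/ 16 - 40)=42/ 125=0.34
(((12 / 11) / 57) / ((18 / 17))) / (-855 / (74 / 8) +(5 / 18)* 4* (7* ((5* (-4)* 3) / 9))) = -1887 / 15062630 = -0.00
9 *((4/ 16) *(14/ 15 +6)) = 78/ 5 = 15.60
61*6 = 366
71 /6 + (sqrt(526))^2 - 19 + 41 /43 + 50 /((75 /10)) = 45275 /86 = 526.45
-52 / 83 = -0.63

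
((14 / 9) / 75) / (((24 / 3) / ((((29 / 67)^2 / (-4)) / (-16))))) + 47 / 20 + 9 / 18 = 2210748607 / 775699200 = 2.85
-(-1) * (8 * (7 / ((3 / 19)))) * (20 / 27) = 21280 / 81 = 262.72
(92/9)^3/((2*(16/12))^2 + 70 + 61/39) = 10122944/745605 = 13.58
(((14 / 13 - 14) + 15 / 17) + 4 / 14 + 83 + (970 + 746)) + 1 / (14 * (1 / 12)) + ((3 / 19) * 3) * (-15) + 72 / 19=52460225 / 29393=1784.79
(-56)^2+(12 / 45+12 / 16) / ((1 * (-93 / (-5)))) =3499837 / 1116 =3136.05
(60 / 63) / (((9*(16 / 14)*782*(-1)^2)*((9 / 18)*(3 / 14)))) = 35 / 31671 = 0.00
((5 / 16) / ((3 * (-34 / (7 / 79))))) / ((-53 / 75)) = 875 / 2277728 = 0.00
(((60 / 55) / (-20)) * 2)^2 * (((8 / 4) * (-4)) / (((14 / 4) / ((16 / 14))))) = -4608 / 148225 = -0.03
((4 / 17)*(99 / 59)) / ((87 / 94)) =12408 / 29087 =0.43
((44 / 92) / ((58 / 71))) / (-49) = -781 / 65366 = -0.01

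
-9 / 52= -0.17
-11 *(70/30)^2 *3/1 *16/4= -718.67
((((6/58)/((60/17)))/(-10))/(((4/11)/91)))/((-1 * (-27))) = -17017/626400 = -0.03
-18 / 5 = -3.60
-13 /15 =-0.87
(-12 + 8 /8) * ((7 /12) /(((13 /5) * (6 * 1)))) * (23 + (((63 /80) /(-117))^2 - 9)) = -388656191 /67491840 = -5.76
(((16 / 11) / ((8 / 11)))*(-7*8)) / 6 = -18.67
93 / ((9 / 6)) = 62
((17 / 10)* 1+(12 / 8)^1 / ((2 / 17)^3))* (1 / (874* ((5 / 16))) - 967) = -155996560097 / 174800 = -892428.83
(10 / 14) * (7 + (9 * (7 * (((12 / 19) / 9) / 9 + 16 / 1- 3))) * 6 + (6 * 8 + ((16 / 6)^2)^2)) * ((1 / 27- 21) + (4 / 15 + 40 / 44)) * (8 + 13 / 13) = -227128064984 / 355509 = -638881.34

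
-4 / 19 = -0.21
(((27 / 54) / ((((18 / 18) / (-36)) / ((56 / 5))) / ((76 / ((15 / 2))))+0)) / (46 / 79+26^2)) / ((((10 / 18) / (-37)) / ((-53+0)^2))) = 1887017525568 / 3340625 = 564869.61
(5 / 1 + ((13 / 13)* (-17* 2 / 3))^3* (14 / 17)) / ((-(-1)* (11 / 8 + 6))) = -257864 / 1593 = -161.87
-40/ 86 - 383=-16489/ 43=-383.47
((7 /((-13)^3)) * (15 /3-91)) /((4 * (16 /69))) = 20769 /70304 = 0.30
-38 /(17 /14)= -31.29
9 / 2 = 4.50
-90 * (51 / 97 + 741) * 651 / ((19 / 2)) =-4573262.64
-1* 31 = -31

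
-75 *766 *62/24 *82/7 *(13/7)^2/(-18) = 2056700425/6174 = 333122.84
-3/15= -1/5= -0.20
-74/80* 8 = -37/5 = -7.40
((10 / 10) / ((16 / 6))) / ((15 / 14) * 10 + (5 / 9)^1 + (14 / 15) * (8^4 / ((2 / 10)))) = 189 / 9639472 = 0.00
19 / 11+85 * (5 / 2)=4713 / 22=214.23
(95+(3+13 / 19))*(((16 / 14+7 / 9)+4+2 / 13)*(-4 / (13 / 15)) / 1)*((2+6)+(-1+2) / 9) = -4539687500 / 202293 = -22441.15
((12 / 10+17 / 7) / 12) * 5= 127 / 84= 1.51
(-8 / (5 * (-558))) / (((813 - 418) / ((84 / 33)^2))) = 3136 / 66674025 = 0.00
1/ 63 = 0.02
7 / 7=1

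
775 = 775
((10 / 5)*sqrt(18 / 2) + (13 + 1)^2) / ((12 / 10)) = 505 / 3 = 168.33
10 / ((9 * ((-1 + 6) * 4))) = 1 / 18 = 0.06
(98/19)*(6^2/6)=588/19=30.95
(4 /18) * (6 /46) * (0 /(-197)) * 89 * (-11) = 0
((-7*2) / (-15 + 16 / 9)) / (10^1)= 9 / 85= 0.11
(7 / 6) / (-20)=-7 / 120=-0.06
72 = 72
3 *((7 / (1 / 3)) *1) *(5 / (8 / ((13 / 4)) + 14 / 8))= 5460 / 73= 74.79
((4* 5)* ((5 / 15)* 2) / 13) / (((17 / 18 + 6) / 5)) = 0.74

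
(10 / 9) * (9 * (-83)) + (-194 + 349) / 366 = -829.58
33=33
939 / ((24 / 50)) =7825 / 4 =1956.25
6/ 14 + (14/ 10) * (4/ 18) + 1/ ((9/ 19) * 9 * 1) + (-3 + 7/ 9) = -3538/ 2835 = -1.25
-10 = -10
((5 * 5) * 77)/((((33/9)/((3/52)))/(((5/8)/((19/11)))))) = 86625/7904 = 10.96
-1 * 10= -10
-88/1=-88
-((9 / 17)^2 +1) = -370 / 289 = -1.28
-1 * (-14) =14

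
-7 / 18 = -0.39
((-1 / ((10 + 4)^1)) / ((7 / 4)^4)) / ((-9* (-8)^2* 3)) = 2 / 453789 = 0.00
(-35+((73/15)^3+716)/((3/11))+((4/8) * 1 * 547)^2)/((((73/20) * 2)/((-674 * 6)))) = -2124122035402/49275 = -43107499.45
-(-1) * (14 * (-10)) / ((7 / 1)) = -20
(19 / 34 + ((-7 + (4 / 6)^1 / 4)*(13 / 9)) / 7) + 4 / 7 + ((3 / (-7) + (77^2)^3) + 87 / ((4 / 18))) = 1339322216963141 / 6426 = 208422380479.79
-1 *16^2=-256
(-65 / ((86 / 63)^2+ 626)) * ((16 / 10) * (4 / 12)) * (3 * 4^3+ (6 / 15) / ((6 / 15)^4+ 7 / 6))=-59159881872 / 5570843645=-10.62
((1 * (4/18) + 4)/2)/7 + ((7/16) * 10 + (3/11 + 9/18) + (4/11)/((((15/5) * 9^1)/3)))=10145/1848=5.49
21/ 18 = 7/ 6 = 1.17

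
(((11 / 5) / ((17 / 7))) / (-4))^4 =35153041 / 13363360000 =0.00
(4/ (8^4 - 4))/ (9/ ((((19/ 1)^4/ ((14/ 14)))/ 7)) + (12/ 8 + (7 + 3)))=260642/ 3066451707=0.00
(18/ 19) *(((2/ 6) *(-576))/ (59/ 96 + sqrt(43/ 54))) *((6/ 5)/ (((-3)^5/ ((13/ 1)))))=-18849792/ 1099435 + 1703936 *sqrt(258)/ 1099435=7.75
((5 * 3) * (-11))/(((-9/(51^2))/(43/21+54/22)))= 1502800/7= 214685.71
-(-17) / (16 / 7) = 119 / 16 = 7.44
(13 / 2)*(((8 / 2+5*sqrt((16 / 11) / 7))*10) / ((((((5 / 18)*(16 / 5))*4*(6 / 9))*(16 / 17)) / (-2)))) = -29835 / 128-149175*sqrt(77) / 9856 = -365.90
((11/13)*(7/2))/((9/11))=847/234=3.62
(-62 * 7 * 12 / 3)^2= 3013696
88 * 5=440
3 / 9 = 1 / 3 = 0.33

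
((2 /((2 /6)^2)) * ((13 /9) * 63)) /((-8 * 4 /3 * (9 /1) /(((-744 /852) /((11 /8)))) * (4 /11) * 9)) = 3.31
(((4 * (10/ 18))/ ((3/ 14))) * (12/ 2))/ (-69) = -560/ 621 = -0.90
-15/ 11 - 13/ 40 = -743/ 440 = -1.69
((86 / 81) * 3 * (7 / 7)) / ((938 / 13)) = 559 / 12663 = 0.04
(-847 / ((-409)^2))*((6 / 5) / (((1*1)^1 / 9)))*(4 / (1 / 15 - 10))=548856 / 24924869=0.02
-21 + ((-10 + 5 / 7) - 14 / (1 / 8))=-142.29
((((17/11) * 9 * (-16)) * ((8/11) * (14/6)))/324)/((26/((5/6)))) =-4760/127413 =-0.04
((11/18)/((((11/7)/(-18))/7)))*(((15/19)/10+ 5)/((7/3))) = -4053/38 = -106.66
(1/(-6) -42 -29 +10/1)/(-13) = 367/78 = 4.71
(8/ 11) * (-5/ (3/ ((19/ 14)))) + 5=775/ 231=3.35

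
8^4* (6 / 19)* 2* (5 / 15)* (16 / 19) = 262144 / 361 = 726.16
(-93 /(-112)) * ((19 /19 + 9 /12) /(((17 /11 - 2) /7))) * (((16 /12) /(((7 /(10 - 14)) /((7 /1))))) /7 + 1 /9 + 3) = -12617 /240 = -52.57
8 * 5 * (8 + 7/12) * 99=33990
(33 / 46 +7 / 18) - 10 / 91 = 18769 / 18837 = 1.00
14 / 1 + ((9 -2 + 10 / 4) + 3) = 26.50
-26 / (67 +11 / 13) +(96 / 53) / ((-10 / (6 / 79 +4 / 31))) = -120304801 / 286202385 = -0.42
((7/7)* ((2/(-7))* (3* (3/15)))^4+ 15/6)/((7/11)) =82562887/21008750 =3.93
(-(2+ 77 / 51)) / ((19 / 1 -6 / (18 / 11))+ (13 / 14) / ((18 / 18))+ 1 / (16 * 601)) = -12048848 / 55826045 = -0.22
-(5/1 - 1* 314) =309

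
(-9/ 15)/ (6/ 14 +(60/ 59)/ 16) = -1652/ 1355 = -1.22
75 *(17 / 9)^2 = 7225 / 27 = 267.59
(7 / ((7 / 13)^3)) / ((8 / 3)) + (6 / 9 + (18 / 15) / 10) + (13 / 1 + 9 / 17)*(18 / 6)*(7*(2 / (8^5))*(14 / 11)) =49605145907 / 2814873600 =17.62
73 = 73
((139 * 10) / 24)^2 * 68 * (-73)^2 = 43758683825 / 36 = 1215518995.14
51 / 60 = 17 / 20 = 0.85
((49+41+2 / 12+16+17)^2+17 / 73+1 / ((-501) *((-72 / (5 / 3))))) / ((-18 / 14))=-838890780245 / 71097912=-11799.09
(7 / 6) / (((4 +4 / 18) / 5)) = 105 / 76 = 1.38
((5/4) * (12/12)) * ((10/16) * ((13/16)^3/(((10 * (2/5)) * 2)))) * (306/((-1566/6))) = -933725/15204352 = -0.06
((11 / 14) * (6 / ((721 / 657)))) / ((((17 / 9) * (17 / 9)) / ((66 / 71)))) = 115906626 / 103559393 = 1.12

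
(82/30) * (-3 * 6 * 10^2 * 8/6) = -6560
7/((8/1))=0.88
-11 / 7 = -1.57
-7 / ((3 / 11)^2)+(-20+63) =-51.11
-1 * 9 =-9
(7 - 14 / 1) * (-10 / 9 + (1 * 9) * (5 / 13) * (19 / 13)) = -42035 / 1521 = -27.64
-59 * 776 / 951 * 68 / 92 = -778328 / 21873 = -35.58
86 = 86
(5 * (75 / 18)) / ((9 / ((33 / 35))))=275 / 126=2.18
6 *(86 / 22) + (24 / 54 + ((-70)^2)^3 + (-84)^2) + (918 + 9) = 11647251792683 / 99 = 117649008006.90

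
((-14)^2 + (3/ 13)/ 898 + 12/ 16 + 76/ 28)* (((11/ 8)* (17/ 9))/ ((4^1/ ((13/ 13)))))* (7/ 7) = 6096141469/ 47069568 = 129.51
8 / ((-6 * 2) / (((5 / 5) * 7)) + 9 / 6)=-37.33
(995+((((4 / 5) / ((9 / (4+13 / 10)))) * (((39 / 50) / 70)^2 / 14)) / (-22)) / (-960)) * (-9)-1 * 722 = -146045284000026871 / 15092000000000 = -9677.00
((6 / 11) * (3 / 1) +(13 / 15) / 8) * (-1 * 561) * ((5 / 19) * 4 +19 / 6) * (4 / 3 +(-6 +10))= -18831631 / 855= -22025.30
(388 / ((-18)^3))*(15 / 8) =-485 / 3888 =-0.12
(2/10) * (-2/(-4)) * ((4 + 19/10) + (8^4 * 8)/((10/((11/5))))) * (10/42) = 360743/2100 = 171.78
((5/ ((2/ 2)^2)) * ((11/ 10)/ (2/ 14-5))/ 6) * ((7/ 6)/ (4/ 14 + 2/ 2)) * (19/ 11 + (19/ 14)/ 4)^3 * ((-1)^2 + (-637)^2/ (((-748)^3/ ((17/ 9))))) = -456233846994203855/ 302417999260286976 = -1.51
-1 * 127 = -127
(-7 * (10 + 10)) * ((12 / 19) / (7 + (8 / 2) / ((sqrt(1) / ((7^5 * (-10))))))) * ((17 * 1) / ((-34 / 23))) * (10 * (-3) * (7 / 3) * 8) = 515200 / 608247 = 0.85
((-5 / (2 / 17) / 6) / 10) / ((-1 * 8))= 0.09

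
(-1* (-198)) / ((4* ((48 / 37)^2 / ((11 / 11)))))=15059 / 512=29.41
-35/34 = -1.03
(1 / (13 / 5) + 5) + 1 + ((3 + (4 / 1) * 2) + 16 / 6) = 782 / 39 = 20.05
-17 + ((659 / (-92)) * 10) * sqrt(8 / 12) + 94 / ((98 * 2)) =-3295 * sqrt(6) / 138 -1619 / 98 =-75.01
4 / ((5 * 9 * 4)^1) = 1 / 45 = 0.02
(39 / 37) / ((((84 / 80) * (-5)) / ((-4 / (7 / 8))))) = 0.92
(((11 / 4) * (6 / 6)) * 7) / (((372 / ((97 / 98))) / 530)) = 282755 / 10416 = 27.15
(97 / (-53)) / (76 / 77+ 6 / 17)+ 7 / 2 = 99197 / 46481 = 2.13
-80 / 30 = -8 / 3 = -2.67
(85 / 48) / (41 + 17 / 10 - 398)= -0.00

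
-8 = -8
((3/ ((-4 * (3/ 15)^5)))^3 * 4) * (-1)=823974609375/ 16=51498413085.94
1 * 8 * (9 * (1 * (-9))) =-648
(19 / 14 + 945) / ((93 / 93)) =13249 / 14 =946.36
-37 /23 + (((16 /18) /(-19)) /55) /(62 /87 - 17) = -164359579 /102172785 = -1.61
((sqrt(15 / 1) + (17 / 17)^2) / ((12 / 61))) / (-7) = -61*sqrt(15) / 84 - 61 / 84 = -3.54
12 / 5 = 2.40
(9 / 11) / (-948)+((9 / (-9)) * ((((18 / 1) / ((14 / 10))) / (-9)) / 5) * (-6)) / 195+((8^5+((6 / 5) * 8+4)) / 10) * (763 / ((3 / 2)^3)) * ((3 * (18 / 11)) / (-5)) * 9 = -258931961361053 / 39539500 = -6548690.84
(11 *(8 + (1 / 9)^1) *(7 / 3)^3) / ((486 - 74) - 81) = 275429 / 80433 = 3.42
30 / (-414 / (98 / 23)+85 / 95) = -13965 / 44813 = -0.31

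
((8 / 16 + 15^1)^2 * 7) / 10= 6727 / 40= 168.18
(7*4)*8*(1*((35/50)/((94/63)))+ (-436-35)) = -24768744/235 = -105398.91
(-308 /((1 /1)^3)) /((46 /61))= -9394 /23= -408.43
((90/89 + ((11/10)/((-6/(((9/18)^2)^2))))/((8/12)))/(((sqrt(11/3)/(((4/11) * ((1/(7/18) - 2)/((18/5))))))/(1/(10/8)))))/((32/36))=56621 * sqrt(33)/12061280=0.03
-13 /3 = -4.33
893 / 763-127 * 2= -192909 / 763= -252.83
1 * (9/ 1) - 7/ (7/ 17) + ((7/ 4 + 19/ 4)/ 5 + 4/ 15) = -193/ 30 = -6.43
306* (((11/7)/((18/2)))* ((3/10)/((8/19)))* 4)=10659/70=152.27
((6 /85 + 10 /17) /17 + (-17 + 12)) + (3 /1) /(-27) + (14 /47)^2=-143169914 /28728045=-4.98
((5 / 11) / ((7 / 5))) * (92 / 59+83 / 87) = 46075 / 56463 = 0.82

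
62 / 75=0.83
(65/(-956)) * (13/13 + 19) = -325/239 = -1.36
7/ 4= 1.75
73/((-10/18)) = -657/5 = -131.40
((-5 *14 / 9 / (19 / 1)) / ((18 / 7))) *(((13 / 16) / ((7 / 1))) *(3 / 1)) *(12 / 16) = -455 / 10944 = -0.04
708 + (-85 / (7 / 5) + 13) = 4622 / 7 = 660.29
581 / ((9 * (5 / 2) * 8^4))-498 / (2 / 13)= -298321339 / 92160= -3236.99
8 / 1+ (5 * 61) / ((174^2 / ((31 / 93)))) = 726929 / 90828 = 8.00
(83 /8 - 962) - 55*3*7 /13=-108209 /104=-1040.47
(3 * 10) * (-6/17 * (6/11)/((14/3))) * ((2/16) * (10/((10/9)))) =-3645/2618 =-1.39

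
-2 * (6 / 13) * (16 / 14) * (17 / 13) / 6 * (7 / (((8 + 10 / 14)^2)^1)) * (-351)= 359856 / 48373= 7.44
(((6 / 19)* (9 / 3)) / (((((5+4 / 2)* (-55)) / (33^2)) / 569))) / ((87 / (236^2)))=-18824468256 / 19285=-976119.69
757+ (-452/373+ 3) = 283028/373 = 758.79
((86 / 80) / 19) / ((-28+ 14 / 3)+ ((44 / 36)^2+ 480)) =3483 / 28204360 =0.00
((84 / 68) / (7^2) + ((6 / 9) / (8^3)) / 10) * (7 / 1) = 23159 / 130560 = 0.18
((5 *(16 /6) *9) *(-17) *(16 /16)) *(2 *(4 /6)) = -2720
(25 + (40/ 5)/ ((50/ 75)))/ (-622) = -0.06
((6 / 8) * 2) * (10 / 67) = 15 / 67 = 0.22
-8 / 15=-0.53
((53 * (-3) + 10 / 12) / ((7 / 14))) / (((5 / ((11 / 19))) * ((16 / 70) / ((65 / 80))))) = -130.20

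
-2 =-2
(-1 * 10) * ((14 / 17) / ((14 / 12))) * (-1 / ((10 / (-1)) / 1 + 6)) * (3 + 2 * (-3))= 90 / 17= 5.29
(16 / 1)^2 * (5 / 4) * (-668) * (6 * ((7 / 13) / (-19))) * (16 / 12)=48463.81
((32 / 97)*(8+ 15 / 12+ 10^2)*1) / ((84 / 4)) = 3496 / 2037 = 1.72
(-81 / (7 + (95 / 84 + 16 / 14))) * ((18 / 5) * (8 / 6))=-163296 / 3895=-41.92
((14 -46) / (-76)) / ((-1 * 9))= -8 / 171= -0.05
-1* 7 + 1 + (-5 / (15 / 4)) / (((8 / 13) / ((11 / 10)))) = -503 / 60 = -8.38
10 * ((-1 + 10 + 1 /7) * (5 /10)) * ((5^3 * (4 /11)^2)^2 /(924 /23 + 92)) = 184000000 /1947253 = 94.49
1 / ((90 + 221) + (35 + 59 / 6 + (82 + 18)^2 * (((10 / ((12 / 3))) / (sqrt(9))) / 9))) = 54 / 69215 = 0.00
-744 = -744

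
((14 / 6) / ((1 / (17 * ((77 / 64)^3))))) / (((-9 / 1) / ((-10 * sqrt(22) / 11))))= 24694285 * sqrt(22) / 3538944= 32.73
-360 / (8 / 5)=-225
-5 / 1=-5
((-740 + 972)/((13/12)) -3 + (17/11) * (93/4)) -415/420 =739031/3003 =246.10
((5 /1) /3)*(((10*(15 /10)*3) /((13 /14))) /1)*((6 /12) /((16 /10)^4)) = 328125 /53248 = 6.16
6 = 6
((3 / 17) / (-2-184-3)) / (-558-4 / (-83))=83 / 49598010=0.00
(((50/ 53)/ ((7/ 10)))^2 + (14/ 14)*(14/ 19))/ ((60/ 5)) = 1112829/ 5230358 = 0.21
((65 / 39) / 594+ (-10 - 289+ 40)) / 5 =-461533 / 8910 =-51.80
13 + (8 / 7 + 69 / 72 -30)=-2503 / 168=-14.90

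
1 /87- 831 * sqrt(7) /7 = 1 /87- 831 * sqrt(7) /7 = -314.08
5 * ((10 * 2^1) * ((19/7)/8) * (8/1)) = 271.43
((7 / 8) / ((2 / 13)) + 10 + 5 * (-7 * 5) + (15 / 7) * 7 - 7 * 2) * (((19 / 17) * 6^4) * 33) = -7567263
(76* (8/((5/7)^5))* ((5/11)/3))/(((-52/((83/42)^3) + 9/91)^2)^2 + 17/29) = 1086086609799148903427941114393642875152/4259661730388629586976632930613008649375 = 0.25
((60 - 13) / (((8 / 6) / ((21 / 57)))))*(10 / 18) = 1645 / 228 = 7.21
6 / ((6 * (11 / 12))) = 12 / 11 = 1.09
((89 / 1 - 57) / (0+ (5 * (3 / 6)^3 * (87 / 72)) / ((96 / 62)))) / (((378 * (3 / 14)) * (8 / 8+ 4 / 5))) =32768 / 72819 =0.45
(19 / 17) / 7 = 19 / 119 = 0.16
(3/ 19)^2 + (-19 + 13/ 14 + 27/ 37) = -3238201/ 186998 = -17.32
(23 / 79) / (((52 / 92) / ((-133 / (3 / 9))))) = -211071 / 1027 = -205.52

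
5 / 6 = 0.83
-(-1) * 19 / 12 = 19 / 12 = 1.58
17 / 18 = 0.94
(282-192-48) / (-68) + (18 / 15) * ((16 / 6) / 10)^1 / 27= -13903 / 22950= -0.61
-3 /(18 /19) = -3.17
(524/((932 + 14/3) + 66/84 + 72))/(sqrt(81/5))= 7336 * sqrt(5)/127191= 0.13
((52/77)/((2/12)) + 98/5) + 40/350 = 1830/77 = 23.77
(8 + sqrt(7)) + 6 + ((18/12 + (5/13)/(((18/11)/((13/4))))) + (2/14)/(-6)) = sqrt(7) + 8185/504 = 18.89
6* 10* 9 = 540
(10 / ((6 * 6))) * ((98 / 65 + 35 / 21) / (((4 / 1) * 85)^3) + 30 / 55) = 0.15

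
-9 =-9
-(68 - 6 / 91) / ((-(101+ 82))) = 6182 / 16653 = 0.37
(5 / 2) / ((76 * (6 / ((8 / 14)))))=5 / 1596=0.00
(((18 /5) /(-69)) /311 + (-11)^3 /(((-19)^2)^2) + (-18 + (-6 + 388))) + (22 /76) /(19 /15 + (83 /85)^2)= 163339354638698011 /448586601297860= 364.12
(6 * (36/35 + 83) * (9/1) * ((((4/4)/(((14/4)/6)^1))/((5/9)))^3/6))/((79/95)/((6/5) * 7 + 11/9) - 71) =-313.33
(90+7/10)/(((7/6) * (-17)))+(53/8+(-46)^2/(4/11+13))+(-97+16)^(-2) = 35063738489/218612520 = 160.39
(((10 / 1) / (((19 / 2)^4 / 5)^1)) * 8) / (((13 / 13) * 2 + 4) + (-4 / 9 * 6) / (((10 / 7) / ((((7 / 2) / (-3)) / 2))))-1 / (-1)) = 72000 / 11859211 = 0.01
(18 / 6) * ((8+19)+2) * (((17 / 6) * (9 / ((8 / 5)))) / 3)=7395 / 16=462.19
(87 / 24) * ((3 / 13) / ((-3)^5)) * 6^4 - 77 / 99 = -613 / 117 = -5.24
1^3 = 1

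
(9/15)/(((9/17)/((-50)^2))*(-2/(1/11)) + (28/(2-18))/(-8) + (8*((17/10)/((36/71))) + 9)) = 1836000/110271119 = 0.02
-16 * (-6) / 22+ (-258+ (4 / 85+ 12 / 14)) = -1654132 / 6545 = -252.73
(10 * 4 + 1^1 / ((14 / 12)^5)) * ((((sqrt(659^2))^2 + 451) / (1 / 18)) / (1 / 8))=42572463118848 / 16807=2533019760.75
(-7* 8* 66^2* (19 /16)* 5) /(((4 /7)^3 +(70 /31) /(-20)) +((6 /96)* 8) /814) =-25072043645880 /1286171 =-19493553.85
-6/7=-0.86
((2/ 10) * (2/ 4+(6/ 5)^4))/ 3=3217/ 18750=0.17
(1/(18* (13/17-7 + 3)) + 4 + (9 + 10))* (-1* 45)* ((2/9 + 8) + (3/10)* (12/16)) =-8736.35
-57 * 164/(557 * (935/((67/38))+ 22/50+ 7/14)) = -31315800/991264493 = -0.03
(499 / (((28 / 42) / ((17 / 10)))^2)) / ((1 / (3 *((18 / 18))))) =3893697 / 400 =9734.24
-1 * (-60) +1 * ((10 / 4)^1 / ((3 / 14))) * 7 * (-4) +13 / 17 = -13561 / 51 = -265.90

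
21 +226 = 247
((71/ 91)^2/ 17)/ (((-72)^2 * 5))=5041/ 3648939840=0.00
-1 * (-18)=18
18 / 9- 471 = -469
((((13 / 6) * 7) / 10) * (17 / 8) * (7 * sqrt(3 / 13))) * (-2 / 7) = -119 * sqrt(39) / 240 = -3.10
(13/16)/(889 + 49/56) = 13/14238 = 0.00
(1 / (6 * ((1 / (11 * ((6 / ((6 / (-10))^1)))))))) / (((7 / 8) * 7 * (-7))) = 440 / 1029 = 0.43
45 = 45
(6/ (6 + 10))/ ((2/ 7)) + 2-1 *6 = -43/ 16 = -2.69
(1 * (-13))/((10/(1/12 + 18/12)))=-247/120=-2.06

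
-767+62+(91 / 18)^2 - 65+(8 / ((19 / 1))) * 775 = -2573981 / 6156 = -418.13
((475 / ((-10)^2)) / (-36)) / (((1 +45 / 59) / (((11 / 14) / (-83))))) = 12331 / 17402112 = 0.00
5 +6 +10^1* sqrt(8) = 11 +20* sqrt(2) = 39.28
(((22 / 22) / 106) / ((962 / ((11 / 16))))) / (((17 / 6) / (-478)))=-7887 / 6934096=-0.00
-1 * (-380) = 380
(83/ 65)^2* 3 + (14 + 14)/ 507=62701/ 12675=4.95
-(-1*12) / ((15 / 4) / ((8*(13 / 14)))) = 23.77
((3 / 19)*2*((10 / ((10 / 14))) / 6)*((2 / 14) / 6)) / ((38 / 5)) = 5 / 2166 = 0.00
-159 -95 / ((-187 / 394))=7697 / 187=41.16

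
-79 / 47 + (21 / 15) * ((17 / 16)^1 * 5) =4329 / 752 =5.76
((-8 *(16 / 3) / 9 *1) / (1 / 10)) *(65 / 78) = -3200 / 81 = -39.51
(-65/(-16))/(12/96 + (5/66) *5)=2145/266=8.06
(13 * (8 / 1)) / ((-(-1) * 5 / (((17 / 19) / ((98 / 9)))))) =7956 / 4655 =1.71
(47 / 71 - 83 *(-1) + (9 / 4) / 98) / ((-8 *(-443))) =2329119 / 98636608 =0.02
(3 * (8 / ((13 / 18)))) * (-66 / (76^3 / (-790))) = 3.95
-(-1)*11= 11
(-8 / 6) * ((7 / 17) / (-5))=28 / 255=0.11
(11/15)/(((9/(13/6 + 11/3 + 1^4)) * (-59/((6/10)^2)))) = -451/132750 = -0.00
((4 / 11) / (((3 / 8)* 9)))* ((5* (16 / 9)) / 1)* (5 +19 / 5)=2048 / 243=8.43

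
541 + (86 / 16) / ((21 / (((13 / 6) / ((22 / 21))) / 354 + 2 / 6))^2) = 5716810878675 / 10567090688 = 541.00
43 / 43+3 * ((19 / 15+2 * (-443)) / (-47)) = 13506 / 235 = 57.47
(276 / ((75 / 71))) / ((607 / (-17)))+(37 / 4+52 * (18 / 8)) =7219199 / 60700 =118.93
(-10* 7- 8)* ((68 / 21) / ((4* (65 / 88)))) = -85.49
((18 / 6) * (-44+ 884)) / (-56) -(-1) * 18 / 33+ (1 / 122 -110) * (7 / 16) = -1987791 / 21472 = -92.58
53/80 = 0.66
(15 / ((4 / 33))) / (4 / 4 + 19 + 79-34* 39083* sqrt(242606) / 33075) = -12842762625* sqrt(242606) / 1011511610749714-63293146875 / 2023023221499428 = -0.01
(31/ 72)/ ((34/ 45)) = 155/ 272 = 0.57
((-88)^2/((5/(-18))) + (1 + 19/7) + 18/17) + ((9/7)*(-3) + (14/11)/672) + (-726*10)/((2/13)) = -23583200189/314160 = -75067.48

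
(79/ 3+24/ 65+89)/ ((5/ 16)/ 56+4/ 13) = 20215552/ 54735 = 369.34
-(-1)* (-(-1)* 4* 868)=3472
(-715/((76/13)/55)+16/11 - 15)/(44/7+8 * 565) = -39443593/26487824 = -1.49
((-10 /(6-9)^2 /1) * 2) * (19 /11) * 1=-380 /99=-3.84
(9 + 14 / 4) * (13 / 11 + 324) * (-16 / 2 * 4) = -1430800 / 11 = -130072.73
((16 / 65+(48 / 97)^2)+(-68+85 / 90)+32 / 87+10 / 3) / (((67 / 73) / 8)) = -547.94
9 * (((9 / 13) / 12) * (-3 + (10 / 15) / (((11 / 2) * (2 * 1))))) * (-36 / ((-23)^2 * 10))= 0.01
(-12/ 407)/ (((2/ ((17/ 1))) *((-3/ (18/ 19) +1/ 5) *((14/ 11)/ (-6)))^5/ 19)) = -167547156064200000/ 3472497624895691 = -48.25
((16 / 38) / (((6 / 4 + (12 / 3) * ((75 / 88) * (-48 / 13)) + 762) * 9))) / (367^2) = 2288 / 4946336480259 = 0.00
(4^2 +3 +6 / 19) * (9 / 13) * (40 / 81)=14680 / 2223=6.60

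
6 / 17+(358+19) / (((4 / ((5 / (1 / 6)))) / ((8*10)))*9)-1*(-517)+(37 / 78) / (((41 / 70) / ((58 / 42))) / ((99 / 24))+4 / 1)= 222580831895 / 8677344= 25650.80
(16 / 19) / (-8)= -2 / 19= -0.11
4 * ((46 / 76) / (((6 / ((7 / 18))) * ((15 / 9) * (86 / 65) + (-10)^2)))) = 2093 / 1363212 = 0.00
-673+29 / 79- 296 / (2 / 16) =-240210 / 79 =-3040.63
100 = 100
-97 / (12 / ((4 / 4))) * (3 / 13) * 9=-873 / 52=-16.79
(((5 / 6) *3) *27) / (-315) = -3 / 14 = -0.21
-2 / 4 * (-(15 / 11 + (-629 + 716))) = 486 / 11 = 44.18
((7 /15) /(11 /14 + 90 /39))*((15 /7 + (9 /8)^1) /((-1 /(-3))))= 16653 /11260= 1.48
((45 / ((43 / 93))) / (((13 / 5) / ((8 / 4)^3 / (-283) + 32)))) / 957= 167400 / 133859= 1.25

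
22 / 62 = 0.35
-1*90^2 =-8100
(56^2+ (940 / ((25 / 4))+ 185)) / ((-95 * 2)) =-17357 / 950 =-18.27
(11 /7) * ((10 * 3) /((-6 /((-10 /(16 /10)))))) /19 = 1375 /532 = 2.58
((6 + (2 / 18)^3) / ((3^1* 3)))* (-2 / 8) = -4375 / 26244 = -0.17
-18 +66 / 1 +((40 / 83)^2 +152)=1379400 / 6889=200.23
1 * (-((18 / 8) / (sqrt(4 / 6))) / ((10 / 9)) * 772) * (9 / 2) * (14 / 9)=-109431 * sqrt(6) / 20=-13402.51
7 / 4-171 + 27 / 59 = -39835 / 236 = -168.79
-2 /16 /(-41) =1 /328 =0.00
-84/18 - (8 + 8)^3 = -12302/3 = -4100.67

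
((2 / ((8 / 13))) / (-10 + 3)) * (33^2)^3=-16789083597 / 28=-599610128.46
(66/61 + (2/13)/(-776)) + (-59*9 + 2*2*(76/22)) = -1746753003/3384524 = -516.10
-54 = -54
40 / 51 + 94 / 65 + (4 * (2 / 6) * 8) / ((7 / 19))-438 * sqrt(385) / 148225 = 723598 / 23205-438 * sqrt(385) / 148225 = 31.12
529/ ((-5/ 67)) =-35443/ 5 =-7088.60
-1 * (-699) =699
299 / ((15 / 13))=3887 / 15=259.13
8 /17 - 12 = -196 /17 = -11.53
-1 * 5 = -5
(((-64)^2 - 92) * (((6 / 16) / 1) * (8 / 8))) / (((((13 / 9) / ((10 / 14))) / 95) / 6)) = 423225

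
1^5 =1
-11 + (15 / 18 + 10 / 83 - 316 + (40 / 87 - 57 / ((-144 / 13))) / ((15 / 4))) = -46871707 / 144420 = -324.55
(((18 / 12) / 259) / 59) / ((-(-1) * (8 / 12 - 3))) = -9 / 213934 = -0.00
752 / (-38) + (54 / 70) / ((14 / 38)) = -82373 / 4655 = -17.70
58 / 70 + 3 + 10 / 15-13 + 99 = 9502 / 105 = 90.50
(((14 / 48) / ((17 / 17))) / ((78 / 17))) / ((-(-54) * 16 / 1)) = 119 / 1617408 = 0.00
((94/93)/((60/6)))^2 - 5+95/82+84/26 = -0.60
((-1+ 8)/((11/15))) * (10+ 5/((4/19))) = 14175/44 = 322.16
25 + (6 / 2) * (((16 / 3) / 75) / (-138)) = 129367 / 5175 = 25.00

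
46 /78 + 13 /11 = 760 /429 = 1.77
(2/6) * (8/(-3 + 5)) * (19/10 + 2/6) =134/45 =2.98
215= 215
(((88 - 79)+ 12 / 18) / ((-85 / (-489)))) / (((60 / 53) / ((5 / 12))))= 250531 / 12240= 20.47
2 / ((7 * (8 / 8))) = 2 / 7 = 0.29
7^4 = 2401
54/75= 18/25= 0.72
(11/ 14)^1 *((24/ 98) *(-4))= -264/ 343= -0.77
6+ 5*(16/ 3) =98/ 3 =32.67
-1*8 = -8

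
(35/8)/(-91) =-0.05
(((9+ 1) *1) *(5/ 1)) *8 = 400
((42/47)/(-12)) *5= -35/94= -0.37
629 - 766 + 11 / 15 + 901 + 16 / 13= 149363 / 195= 765.96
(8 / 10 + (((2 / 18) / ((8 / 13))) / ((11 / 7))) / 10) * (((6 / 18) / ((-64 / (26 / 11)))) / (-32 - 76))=83551 / 903260160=0.00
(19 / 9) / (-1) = -19 / 9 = -2.11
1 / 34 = 0.03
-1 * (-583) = 583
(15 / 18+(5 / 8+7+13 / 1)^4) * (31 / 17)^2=2136891242515 / 3551232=601732.37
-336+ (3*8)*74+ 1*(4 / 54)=38882 / 27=1440.07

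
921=921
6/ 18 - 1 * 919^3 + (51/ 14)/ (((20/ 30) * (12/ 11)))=-260786922029/ 336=-776151553.66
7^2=49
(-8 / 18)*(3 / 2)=-2 / 3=-0.67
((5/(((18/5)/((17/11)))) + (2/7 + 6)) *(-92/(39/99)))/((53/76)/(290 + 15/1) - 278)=958585720/135323727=7.08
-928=-928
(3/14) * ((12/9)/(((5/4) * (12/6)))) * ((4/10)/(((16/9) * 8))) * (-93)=-837/2800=-0.30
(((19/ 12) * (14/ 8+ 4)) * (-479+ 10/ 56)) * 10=-9764765/ 224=-43592.70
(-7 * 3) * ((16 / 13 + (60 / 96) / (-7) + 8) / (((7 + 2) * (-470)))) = 1331 / 29328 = 0.05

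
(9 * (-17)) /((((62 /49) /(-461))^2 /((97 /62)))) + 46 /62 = -7572811833737 /238328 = -31774746.71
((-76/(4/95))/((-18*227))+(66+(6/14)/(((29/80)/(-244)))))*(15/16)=-920827585/4423776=-208.15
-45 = -45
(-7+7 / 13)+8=20 / 13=1.54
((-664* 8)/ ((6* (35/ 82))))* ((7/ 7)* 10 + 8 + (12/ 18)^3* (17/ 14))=-151147648/ 3969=-38082.05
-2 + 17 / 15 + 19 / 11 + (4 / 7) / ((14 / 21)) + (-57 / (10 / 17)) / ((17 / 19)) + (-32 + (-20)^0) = -63563 / 462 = -137.58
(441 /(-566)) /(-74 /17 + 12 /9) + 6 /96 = 15965 /49808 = 0.32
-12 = -12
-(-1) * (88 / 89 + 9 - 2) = 711 / 89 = 7.99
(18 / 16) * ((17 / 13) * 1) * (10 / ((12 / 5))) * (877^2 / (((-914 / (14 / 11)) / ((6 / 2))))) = -20593428975 / 1045616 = -19695.02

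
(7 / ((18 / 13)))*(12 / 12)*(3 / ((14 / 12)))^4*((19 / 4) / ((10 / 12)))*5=2160756 / 343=6299.58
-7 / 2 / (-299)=7 / 598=0.01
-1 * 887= -887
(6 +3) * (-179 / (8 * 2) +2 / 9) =-1579 / 16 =-98.69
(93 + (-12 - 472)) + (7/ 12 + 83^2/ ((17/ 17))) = 77983/ 12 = 6498.58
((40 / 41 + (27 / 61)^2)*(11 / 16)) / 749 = 1966019 / 1828291024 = 0.00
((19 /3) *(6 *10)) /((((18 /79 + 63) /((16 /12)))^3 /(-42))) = -0.15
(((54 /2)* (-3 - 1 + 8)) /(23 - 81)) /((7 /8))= -432 /203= -2.13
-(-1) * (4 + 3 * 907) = 2725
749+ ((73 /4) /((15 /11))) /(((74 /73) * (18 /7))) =754.13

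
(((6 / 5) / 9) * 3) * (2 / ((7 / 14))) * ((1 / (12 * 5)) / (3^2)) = 2 / 675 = 0.00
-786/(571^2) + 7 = 2281501/326041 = 7.00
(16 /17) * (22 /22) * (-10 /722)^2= 400 /2215457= 0.00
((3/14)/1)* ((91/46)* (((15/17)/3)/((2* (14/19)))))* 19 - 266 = -11578277/43792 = -264.39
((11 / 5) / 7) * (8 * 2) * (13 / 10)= 6.54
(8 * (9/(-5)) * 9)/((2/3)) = -972/5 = -194.40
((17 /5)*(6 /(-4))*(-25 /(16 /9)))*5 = 11475 /32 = 358.59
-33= -33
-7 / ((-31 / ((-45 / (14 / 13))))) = -585 / 62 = -9.44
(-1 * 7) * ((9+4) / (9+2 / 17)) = -1547 / 155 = -9.98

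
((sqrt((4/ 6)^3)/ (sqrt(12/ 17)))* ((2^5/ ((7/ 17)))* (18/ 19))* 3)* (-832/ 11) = -2715648* sqrt(34)/ 1463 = -10823.52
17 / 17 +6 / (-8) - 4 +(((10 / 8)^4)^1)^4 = 136481763265 / 4294967296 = 31.78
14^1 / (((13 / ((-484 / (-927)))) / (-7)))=-47432 / 12051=-3.94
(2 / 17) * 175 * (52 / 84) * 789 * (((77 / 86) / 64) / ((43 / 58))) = 190865675 / 1005856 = 189.75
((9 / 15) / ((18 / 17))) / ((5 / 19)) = 323 / 150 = 2.15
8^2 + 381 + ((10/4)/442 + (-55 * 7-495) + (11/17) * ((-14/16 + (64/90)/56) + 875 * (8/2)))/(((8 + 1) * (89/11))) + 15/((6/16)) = 224834557121/446092920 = 504.01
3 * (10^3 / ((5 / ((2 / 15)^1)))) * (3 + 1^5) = 320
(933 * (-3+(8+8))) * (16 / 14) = 13861.71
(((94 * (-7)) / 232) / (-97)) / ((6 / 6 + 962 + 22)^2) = 329 / 10916971700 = 0.00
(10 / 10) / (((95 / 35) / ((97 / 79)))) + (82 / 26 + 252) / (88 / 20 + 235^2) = 2462443654 / 5388456411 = 0.46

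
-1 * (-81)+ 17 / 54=4391 / 54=81.31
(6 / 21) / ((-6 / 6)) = -2 / 7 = -0.29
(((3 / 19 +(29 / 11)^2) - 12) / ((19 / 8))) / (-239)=89968 / 10439759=0.01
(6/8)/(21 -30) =-1/12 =-0.08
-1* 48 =-48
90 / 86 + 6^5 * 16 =5349933 / 43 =124417.05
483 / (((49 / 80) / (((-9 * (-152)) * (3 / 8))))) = 2831760 / 7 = 404537.14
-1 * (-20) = 20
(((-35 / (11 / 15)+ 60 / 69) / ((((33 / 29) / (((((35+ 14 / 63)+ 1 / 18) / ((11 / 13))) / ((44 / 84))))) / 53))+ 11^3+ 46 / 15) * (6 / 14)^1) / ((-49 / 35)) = 52767.49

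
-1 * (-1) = 1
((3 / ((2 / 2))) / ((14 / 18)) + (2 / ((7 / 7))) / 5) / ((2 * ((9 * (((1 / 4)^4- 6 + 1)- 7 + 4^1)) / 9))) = -19072 / 71645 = -0.27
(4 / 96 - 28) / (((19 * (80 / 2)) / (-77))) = 51667 / 18240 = 2.83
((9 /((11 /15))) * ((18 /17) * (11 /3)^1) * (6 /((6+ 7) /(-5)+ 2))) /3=-2700 /17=-158.82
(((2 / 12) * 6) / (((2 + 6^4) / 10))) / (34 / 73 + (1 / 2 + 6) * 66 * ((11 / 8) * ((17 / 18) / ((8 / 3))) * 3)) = 46720 / 3803549519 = 0.00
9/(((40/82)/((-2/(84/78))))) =-4797/140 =-34.26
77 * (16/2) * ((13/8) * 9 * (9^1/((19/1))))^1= 81081/19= 4267.42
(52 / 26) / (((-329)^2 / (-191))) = -382 / 108241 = -0.00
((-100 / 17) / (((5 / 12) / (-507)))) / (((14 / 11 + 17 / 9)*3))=4015440 / 5321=754.64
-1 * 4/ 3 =-1.33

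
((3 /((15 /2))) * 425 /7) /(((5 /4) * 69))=136 /483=0.28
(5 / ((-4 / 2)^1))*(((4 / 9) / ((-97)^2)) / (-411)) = 10 / 34803891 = 0.00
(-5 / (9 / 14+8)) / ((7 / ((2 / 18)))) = -0.01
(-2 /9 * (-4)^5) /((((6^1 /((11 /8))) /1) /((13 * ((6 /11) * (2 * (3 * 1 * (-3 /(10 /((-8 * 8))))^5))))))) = 5788928720.24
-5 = -5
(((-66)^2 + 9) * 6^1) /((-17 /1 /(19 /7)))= -497610 /119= -4181.60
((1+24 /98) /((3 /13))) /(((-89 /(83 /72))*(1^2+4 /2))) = -65819 /2825928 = -0.02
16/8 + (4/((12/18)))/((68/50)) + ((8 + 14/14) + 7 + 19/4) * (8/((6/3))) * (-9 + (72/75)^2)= -7056014/10625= -664.10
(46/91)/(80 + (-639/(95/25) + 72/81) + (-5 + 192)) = 0.01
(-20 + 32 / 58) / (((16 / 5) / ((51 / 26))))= -35955 / 3016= -11.92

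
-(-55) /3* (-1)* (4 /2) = -110 /3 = -36.67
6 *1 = 6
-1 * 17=-17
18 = 18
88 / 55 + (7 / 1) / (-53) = 389 / 265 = 1.47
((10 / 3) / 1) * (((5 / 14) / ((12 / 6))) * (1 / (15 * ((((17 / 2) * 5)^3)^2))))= 32 / 4752083896875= 0.00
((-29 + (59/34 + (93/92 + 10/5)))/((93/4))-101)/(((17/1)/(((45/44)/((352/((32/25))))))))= -2782947/124664485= -0.02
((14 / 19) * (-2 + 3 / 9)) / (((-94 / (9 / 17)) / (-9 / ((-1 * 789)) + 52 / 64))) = 364035 / 63881648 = 0.01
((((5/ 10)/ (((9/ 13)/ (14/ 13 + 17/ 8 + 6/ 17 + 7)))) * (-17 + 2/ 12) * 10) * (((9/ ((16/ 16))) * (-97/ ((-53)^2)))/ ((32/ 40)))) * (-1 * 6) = -4570545425/ 1528096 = -2991.01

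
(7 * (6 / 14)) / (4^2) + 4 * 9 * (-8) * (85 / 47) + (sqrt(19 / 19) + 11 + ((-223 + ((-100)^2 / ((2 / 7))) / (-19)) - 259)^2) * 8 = 11730657363157 / 271472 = 43211297.53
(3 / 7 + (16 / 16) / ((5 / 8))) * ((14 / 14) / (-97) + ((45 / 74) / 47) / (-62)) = -15620071 / 732084220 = -0.02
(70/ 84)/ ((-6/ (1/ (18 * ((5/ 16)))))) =-2/ 81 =-0.02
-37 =-37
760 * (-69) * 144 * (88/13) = -664519680/13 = -51116898.46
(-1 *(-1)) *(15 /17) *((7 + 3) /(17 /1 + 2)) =150 /323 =0.46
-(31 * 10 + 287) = -597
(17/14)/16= 17/224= 0.08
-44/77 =-4/7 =-0.57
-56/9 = -6.22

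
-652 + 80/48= -1951/3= -650.33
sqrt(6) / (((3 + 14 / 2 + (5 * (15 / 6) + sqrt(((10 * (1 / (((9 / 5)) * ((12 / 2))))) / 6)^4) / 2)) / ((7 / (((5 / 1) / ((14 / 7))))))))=734832 * sqrt(6) / 5908025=0.30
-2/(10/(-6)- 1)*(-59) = -177/4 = -44.25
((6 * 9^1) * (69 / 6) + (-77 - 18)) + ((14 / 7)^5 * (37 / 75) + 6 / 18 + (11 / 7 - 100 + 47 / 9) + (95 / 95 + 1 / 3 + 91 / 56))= 5693587 / 12600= 451.87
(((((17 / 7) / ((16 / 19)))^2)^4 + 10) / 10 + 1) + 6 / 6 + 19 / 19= 119463601528466261921 / 247596317629480960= 482.49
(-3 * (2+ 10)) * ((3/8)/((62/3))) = -81/124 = -0.65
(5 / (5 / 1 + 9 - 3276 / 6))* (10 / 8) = -25 / 2128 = -0.01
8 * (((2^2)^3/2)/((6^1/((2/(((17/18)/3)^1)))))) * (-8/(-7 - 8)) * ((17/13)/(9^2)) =4096/1755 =2.33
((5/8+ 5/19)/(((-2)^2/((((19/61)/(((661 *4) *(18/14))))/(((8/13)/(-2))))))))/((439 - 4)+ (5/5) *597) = -455/7101657088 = -0.00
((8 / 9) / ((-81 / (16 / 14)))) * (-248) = 15872 / 5103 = 3.11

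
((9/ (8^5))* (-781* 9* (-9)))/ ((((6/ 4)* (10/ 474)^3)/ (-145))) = -73265639280471/ 409600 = -178871189.65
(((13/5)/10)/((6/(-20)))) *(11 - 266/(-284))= -10.35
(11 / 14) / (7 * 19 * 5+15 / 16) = 88 / 74585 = 0.00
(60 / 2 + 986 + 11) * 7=7189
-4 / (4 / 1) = -1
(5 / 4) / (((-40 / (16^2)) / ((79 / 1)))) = -632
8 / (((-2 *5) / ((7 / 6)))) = -14 / 15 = -0.93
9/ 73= 0.12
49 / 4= 12.25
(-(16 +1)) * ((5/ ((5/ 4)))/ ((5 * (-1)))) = 68/ 5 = 13.60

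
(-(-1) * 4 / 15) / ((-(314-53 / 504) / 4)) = -2688 / 791015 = -0.00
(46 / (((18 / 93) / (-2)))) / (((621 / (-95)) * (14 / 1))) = 2945 / 567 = 5.19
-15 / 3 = -5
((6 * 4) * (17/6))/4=17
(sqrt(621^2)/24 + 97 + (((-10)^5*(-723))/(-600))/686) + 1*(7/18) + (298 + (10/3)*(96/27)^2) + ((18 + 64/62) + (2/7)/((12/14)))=6348203945/20670552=307.11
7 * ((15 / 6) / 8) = 35 / 16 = 2.19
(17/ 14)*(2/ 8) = 17/ 56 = 0.30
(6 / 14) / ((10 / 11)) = 33 / 70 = 0.47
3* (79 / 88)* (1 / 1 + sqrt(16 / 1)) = 1185 / 88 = 13.47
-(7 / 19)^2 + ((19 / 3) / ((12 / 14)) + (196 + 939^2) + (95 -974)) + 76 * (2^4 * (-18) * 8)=4587206263 / 6498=705941.25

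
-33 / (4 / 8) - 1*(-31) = -35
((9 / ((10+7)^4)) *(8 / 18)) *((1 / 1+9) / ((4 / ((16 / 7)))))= 160 / 584647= 0.00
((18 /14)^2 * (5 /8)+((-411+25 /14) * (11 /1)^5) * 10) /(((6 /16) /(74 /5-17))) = 568359285373 /147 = 3866389696.41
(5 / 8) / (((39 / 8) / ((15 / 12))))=0.16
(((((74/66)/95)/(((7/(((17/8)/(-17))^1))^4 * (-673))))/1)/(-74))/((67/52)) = 13/695103578695680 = 0.00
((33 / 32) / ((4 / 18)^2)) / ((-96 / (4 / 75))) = -297 / 25600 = -0.01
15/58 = 0.26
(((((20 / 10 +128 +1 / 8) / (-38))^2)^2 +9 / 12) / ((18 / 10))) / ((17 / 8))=1967950079255 / 54447071232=36.14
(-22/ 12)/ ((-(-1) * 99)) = -1/ 54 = -0.02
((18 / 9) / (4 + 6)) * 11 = 2.20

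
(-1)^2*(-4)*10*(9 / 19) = -360 / 19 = -18.95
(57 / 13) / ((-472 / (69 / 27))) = -437 / 18408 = -0.02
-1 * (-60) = 60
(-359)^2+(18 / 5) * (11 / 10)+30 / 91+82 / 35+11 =293244389 / 2275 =128898.63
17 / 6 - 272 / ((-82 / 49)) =165.37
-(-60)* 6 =360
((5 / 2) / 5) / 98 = 1 / 196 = 0.01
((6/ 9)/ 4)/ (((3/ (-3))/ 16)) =-8/ 3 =-2.67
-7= -7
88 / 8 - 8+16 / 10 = 23 / 5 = 4.60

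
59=59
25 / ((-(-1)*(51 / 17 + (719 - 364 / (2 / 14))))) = -25 / 1826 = -0.01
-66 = -66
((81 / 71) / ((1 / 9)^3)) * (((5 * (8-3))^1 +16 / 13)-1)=19368072 / 923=20983.83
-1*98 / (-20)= 49 / 10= 4.90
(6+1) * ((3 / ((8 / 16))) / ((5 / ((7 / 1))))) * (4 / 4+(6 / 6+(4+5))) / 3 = 1078 / 5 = 215.60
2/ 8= 1/ 4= 0.25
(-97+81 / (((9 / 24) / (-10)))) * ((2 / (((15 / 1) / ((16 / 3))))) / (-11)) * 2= 144448 / 495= 291.81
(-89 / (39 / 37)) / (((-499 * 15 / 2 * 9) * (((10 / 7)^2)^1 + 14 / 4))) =645428 / 1426588605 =0.00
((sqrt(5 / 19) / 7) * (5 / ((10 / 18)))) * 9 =81 * sqrt(95) / 133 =5.94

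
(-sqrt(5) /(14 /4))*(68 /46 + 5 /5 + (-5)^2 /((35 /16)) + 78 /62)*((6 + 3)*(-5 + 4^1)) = 87.20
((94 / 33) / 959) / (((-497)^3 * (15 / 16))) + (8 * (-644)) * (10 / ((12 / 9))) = -2251801427165969104 / 58276434450465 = -38640.00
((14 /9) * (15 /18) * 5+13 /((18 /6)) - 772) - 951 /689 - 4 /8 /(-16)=-453933557 /595296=-762.53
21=21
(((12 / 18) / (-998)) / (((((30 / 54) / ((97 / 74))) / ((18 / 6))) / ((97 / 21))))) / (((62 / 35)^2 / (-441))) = 435683745 / 141943544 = 3.07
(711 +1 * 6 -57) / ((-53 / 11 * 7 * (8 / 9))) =-16335 / 742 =-22.01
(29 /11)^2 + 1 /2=1803 /242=7.45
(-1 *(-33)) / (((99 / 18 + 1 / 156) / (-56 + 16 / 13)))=-281952 / 859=-328.23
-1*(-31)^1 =31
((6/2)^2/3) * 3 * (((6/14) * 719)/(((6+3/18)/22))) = 2562516/259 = 9893.88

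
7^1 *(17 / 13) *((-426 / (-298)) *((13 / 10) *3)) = 76041 / 1490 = 51.03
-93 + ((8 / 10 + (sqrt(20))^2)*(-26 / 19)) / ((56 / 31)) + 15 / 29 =-2087392 / 19285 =-108.24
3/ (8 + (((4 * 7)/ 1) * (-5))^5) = -1/ 17927466664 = -0.00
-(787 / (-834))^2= -619369 / 695556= -0.89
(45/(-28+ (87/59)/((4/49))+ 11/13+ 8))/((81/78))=-79768/2007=-39.74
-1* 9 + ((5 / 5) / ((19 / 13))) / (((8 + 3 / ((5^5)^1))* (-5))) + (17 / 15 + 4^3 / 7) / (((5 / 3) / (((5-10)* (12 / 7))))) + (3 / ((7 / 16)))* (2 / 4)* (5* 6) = 4770907054 / 116388965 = 40.99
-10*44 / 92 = -110 / 23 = -4.78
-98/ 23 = -4.26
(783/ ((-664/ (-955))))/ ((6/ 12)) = 747765/ 332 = 2252.30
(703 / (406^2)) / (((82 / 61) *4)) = 42883 / 54066208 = 0.00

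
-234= -234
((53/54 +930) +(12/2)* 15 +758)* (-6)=-96065/9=-10673.89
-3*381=-1143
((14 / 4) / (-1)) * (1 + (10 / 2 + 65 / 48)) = -25.74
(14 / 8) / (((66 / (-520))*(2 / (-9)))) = 1365 / 22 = 62.05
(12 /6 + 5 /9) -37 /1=-310 /9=-34.44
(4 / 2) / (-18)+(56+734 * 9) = 59957 / 9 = 6661.89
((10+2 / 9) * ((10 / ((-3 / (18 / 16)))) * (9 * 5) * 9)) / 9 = -1725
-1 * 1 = -1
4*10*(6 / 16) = 15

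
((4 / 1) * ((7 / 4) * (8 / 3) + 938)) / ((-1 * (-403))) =11312 / 1209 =9.36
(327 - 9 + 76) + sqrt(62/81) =sqrt(62)/9 + 394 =394.87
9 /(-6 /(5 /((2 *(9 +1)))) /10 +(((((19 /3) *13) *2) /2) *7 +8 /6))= 135 /8629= 0.02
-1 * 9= -9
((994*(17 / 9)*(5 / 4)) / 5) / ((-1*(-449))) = 8449 / 8082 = 1.05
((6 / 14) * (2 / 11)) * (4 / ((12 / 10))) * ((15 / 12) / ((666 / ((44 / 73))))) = 0.00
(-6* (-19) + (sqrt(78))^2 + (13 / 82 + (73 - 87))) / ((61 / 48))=350616 / 2501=140.19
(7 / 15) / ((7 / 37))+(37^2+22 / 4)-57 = 39599 / 30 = 1319.97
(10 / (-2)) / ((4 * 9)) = -5 / 36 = -0.14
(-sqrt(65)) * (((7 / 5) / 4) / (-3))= 7 * sqrt(65) / 60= 0.94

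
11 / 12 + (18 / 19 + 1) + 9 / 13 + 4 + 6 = 40181 / 2964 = 13.56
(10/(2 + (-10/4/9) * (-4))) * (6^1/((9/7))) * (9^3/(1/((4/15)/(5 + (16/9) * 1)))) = 26244/61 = 430.23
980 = 980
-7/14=-1/2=-0.50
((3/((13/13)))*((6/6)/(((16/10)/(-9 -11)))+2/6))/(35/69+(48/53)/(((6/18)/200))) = -266961/3978110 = -0.07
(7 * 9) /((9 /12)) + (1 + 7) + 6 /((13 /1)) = 1202 /13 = 92.46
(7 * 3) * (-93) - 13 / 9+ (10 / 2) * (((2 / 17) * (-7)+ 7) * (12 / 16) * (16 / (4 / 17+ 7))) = -702290 / 369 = -1903.22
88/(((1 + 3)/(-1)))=-22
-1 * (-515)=515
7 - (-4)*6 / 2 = 19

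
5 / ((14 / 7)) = 5 / 2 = 2.50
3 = 3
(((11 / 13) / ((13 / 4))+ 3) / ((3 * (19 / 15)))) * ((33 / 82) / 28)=4785 / 388024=0.01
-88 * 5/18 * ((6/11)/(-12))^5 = 5/1054152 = 0.00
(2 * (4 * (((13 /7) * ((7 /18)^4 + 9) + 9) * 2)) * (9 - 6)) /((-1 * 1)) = -18926893 /15309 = -1236.32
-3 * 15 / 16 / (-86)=45 / 1376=0.03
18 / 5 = 3.60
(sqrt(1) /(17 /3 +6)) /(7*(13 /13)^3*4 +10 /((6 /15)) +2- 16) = 1 /455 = 0.00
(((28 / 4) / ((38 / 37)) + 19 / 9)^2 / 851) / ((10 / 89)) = 829552001 / 995363640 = 0.83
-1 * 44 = -44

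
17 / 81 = 0.21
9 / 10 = 0.90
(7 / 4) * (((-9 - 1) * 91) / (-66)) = 3185 / 132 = 24.13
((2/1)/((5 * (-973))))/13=-2/63245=-0.00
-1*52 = -52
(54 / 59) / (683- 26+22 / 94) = 1269 / 911255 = 0.00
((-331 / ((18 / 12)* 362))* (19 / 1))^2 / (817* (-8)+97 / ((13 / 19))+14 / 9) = -514169773 / 24503360623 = -0.02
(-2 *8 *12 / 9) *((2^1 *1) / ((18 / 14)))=-896 / 27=-33.19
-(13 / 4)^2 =-169 / 16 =-10.56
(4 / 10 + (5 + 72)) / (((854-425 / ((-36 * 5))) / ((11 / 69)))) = 51084 / 3545335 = 0.01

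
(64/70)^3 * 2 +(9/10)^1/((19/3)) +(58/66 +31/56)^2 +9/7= 284335249889/56776104000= 5.01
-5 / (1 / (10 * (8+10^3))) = -50400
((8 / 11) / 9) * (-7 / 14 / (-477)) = 4 / 47223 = 0.00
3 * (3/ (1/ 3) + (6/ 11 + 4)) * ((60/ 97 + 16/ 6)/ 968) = 35611/ 258214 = 0.14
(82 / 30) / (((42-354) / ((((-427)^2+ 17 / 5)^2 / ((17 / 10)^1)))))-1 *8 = -8519058320801 / 49725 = -171323445.37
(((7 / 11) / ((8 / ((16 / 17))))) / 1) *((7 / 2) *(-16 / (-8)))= 98 / 187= 0.52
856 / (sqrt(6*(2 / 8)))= 856*sqrt(6) / 3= 698.92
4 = 4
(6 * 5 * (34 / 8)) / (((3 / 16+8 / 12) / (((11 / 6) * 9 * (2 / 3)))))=67320 / 41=1641.95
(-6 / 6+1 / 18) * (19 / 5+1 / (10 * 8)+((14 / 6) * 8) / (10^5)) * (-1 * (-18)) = -9722351 / 150000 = -64.82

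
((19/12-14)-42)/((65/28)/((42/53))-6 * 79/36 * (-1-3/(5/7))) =-319970/419809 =-0.76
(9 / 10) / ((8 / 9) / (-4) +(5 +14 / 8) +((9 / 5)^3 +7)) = 4050 / 87119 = 0.05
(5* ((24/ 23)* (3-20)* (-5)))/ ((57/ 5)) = 17000/ 437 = 38.90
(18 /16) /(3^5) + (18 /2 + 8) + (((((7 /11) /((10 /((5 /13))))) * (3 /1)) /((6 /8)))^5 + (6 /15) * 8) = 1304833295095123 /64580877658440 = 20.20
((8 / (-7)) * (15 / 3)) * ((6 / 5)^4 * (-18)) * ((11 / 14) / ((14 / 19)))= 9751104 / 42875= 227.43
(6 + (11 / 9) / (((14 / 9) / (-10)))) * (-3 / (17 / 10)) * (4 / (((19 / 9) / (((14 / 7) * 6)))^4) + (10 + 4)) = 212947830420 / 15508199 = 13731.31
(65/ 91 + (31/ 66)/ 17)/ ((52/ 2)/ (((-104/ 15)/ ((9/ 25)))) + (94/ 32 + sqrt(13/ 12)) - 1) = -10954760/ 18552457 + 9323200 * sqrt(39)/ 55657371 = 0.46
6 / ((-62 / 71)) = -213 / 31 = -6.87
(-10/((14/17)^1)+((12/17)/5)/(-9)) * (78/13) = -43406/595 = -72.95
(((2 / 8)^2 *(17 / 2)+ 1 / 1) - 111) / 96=-3503 / 3072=-1.14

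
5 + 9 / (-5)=16 / 5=3.20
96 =96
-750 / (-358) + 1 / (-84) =2.08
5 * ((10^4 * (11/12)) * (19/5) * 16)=8360000/3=2786666.67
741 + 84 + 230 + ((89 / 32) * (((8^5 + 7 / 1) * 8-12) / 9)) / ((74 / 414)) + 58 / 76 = 2555257083 / 5624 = 454348.70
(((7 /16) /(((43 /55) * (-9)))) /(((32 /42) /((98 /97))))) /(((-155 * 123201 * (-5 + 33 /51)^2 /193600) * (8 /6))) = 23089156475 /697861987643808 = 0.00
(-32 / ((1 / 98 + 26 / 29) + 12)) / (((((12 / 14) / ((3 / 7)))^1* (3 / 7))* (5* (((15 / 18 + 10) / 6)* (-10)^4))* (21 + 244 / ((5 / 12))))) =-79576 / 1506557446875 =-0.00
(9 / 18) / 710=1 / 1420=0.00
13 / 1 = 13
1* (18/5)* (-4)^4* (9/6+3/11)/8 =11232/55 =204.22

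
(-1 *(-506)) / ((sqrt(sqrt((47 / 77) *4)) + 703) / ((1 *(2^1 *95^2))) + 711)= 506 / (sqrt(2) *47^(1 / 4) *77^(3 / 4) / 1389850 + 675487 / 950)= 0.71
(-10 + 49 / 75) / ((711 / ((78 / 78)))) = -701 / 53325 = -0.01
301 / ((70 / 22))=473 / 5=94.60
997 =997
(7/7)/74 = 1/74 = 0.01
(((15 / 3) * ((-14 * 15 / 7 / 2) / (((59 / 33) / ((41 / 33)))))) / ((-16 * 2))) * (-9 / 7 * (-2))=4.19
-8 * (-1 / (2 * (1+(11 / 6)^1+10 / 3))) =24 / 37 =0.65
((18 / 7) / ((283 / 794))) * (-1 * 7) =-50.50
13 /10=1.30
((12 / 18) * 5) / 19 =10 / 57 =0.18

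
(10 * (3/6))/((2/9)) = 45/2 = 22.50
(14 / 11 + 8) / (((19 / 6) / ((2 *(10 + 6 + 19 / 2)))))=31212 / 209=149.34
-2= -2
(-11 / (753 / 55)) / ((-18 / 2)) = 605 / 6777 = 0.09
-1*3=-3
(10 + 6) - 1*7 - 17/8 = 55/8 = 6.88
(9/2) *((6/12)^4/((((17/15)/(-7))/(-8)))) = 945/68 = 13.90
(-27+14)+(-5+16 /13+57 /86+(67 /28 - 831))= -13221457 /15652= -844.71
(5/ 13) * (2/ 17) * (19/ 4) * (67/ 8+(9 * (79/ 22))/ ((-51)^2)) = 1.80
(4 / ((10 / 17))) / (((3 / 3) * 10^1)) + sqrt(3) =17 / 25 + sqrt(3) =2.41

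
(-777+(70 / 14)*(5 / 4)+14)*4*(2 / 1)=-6054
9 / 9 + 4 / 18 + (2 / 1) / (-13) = 125 / 117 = 1.07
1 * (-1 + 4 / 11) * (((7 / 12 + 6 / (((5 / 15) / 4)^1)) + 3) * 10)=-31745 / 66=-480.98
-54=-54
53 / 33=1.61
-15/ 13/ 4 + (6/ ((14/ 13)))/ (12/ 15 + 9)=4995/ 17836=0.28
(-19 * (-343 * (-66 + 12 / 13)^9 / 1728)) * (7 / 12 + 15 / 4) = -279071826934838753610626328 / 815730721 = -342112684677029288.46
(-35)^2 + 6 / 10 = 6128 / 5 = 1225.60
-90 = -90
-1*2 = -2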